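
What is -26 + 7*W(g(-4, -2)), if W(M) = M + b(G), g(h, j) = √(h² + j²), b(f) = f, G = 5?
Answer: 9 + 14*√5 ≈ 40.305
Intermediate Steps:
W(M) = 5 + M (W(M) = M + 5 = 5 + M)
-26 + 7*W(g(-4, -2)) = -26 + 7*(5 + √((-4)² + (-2)²)) = -26 + 7*(5 + √(16 + 4)) = -26 + 7*(5 + √20) = -26 + 7*(5 + 2*√5) = -26 + (35 + 14*√5) = 9 + 14*√5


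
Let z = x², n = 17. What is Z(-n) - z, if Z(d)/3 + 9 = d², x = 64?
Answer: -3256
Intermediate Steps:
z = 4096 (z = 64² = 4096)
Z(d) = -27 + 3*d²
Z(-n) - z = (-27 + 3*(-1*17)²) - 1*4096 = (-27 + 3*(-17)²) - 4096 = (-27 + 3*289) - 4096 = (-27 + 867) - 4096 = 840 - 4096 = -3256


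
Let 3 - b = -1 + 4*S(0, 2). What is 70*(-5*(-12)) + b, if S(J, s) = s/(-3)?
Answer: 12620/3 ≈ 4206.7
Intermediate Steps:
S(J, s) = -s/3 (S(J, s) = s*(-⅓) = -s/3)
b = 20/3 (b = 3 - (-1 + 4*(-⅓*2)) = 3 - (-1 + 4*(-⅔)) = 3 - (-1 - 8/3) = 3 - 1*(-11/3) = 3 + 11/3 = 20/3 ≈ 6.6667)
70*(-5*(-12)) + b = 70*(-5*(-12)) + 20/3 = 70*60 + 20/3 = 4200 + 20/3 = 12620/3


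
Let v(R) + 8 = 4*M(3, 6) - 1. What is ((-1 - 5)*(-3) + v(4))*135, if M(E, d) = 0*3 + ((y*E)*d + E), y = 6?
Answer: 61155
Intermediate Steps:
M(E, d) = E + 6*E*d (M(E, d) = 0*3 + ((6*E)*d + E) = 0 + (6*E*d + E) = 0 + (E + 6*E*d) = E + 6*E*d)
v(R) = 435 (v(R) = -8 + (4*(3*(1 + 6*6)) - 1) = -8 + (4*(3*(1 + 36)) - 1) = -8 + (4*(3*37) - 1) = -8 + (4*111 - 1) = -8 + (444 - 1) = -8 + 443 = 435)
((-1 - 5)*(-3) + v(4))*135 = ((-1 - 5)*(-3) + 435)*135 = (-6*(-3) + 435)*135 = (18 + 435)*135 = 453*135 = 61155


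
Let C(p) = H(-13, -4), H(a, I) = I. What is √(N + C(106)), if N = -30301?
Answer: I*√30305 ≈ 174.08*I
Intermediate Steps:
C(p) = -4
√(N + C(106)) = √(-30301 - 4) = √(-30305) = I*√30305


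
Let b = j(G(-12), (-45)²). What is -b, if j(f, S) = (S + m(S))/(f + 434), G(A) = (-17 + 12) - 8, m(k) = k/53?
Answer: -109350/22313 ≈ -4.9007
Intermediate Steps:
m(k) = k/53 (m(k) = k*(1/53) = k/53)
G(A) = -13 (G(A) = -5 - 8 = -13)
j(f, S) = 54*S/(53*(434 + f)) (j(f, S) = (S + S/53)/(f + 434) = (54*S/53)/(434 + f) = 54*S/(53*(434 + f)))
b = 109350/22313 (b = (54/53)*(-45)²/(434 - 13) = (54/53)*2025/421 = (54/53)*2025*(1/421) = 109350/22313 ≈ 4.9007)
-b = -1*109350/22313 = -109350/22313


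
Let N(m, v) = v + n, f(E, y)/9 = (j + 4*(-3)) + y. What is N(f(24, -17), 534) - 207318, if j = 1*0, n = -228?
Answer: -207012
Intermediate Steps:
j = 0
f(E, y) = -108 + 9*y (f(E, y) = 9*((0 + 4*(-3)) + y) = 9*((0 - 12) + y) = 9*(-12 + y) = -108 + 9*y)
N(m, v) = -228 + v (N(m, v) = v - 228 = -228 + v)
N(f(24, -17), 534) - 207318 = (-228 + 534) - 207318 = 306 - 207318 = -207012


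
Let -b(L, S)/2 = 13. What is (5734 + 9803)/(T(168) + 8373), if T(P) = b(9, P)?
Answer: 15537/8347 ≈ 1.8614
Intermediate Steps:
b(L, S) = -26 (b(L, S) = -2*13 = -26)
T(P) = -26
(5734 + 9803)/(T(168) + 8373) = (5734 + 9803)/(-26 + 8373) = 15537/8347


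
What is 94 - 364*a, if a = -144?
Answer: 52510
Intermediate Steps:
94 - 364*a = 94 - 364*(-144) = 94 + 52416 = 52510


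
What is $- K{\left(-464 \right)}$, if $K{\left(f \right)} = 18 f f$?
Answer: $-3875328$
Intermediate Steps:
$K{\left(f \right)} = 18 f^{2}$
$- K{\left(-464 \right)} = - 18 \left(-464\right)^{2} = - 18 \cdot 215296 = \left(-1\right) 3875328 = -3875328$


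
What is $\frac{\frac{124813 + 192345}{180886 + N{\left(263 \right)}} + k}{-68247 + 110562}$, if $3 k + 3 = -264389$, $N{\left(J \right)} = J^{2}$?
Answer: $- \frac{66111590086}{31743231975} \approx -2.0827$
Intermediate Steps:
$k = - \frac{264392}{3}$ ($k = -1 + \frac{1}{3} \left(-264389\right) = -1 - \frac{264389}{3} = - \frac{264392}{3} \approx -88131.0$)
$\frac{\frac{124813 + 192345}{180886 + N{\left(263 \right)}} + k}{-68247 + 110562} = \frac{\frac{124813 + 192345}{180886 + 263^{2}} - \frac{264392}{3}}{-68247 + 110562} = \frac{\frac{317158}{180886 + 69169} - \frac{264392}{3}}{42315} = \left(\frac{317158}{250055} - \frac{264392}{3}\right) \frac{1}{42315} = \left(- \frac{66111590086}{750165}\right) \frac{1}{42315} = - \frac{66111590086}{31743231975}$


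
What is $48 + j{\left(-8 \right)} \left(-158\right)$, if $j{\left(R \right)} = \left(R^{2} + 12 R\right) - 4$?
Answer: $5736$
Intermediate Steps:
$j{\left(R \right)} = -4 + R^{2} + 12 R$
$48 + j{\left(-8 \right)} \left(-158\right) = 48 + \left(-4 + \left(-8\right)^{2} + 12 \left(-8\right)\right) \left(-158\right) = 48 + \left(-4 + 64 - 96\right) \left(-158\right) = 48 - -5688 = 48 + 5688 = 5736$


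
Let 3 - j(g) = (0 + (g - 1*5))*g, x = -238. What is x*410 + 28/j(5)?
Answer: -292712/3 ≈ -97571.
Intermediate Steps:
j(g) = 3 - g*(-5 + g) (j(g) = 3 - (0 + (g - 1*5))*g = 3 - (0 + (g - 5))*g = 3 - (0 + (-5 + g))*g = 3 - (-5 + g)*g = 3 - g*(-5 + g))
x*410 + 28/j(5) = -238*410 + 28/(3 - 1*5² + 5*5) = -97580 + 28/(3 - 1*25 + 25) = -97580 + 28/(3 - 25 + 25) = -97580 + 28/3 = -292712/3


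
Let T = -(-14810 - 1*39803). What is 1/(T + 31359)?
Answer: 1/85972 ≈ 1.1632e-5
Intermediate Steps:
T = 54613 (T = -(-14810 - 39803) = -1*(-54613) = 54613)
1/(T + 31359) = 1/(54613 + 31359) = 1/85972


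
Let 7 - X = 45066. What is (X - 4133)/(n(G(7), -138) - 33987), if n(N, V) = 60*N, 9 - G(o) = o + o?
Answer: 4472/3117 ≈ 1.4347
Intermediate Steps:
G(o) = 9 - 2*o (G(o) = 9 - (o + o) = 9 - 2*o)
X = -45059 (X = 7 - 1*45066 = 7 - 45066 = -45059)
(X - 4133)/(n(G(7), -138) - 33987) = (-45059 - 4133)/(60*(9 - 2*7) - 33987) = -49192/(60*(9 - 14) - 33987) = -49192/(60*(-5) - 33987) = -49192/(-300 - 33987) = -49192/(-34287) = -49192*(-1/34287) = 4472/3117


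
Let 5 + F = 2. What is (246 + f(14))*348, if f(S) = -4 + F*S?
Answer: 69600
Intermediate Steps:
F = -3 (F = -5 + 2 = -3)
f(S) = -4 - 3*S
(246 + f(14))*348 = (246 + (-4 - 3*14))*348 = (246 + (-4 - 42))*348 = (246 - 46)*348 = 200*348 = 69600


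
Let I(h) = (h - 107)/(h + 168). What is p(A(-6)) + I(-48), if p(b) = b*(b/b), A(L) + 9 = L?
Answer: -391/24 ≈ -16.292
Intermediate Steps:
A(L) = -9 + L
I(h) = (-107 + h)/(168 + h)
p(b) = b (p(b) = b*1 = b)
p(A(-6)) + I(-48) = (-9 - 6) + (-107 - 48)/(168 - 48) = -15 - 155/120 = -15 + (1/120)*(-155) = -15 - 31/24 = -391/24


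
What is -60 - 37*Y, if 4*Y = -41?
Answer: 1277/4 ≈ 319.25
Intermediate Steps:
Y = -41/4 (Y = (1/4)*(-41) = -41/4 ≈ -10.250)
-60 - 37*Y = -60 - 37*(-41/4) = -60 + 1517/4 = 1277/4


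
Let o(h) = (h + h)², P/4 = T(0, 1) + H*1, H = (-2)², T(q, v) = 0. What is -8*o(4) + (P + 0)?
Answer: -496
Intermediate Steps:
H = 4
P = 16 (P = 4*(0 + 4*1) = 4*(0 + 4) = 4*4 = 16)
o(h) = 4*h² (o(h) = (2*h)² = 4*h²)
-8*o(4) + (P + 0) = -32*4² + (16 + 0) = -32*16 + 16 = -8*64 + 16 = -512 + 16 = -496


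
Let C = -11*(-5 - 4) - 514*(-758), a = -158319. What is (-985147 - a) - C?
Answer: -1216539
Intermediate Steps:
C = 389711 (C = -11*(-9) + 389612 = 99 + 389612 = 389711)
(-985147 - a) - C = (-985147 - 1*(-158319)) - 1*389711 = (-985147 + 158319) - 389711 = -826828 - 389711 = -1216539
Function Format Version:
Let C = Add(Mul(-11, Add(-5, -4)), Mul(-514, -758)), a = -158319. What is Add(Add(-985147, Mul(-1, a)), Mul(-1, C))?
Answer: -1216539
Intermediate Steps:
C = 389711 (C = Add(Mul(-11, -9), 389612) = Add(99, 389612) = 389711)
Add(Add(-985147, Mul(-1, a)), Mul(-1, C)) = Add(Add(-985147, Mul(-1, -158319)), Mul(-1, 389711)) = Add(Add(-985147, 158319), -389711) = Add(-826828, -389711) = -1216539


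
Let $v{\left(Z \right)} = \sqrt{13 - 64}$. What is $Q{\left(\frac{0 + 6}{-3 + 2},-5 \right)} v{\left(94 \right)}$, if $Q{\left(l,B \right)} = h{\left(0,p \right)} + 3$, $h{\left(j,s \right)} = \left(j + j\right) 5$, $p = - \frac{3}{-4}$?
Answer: $3 i \sqrt{51} \approx 21.424 i$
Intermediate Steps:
$p = \frac{3}{4}$ ($p = \left(-3\right) \left(- \frac{1}{4}\right) = \frac{3}{4} \approx 0.75$)
$h{\left(j,s \right)} = 10 j$ ($h{\left(j,s \right)} = 2 j 5 = 10 j$)
$v{\left(Z \right)} = i \sqrt{51}$ ($v{\left(Z \right)} = \sqrt{-51} = i \sqrt{51}$)
$Q{\left(l,B \right)} = 3$ ($Q{\left(l,B \right)} = 10 \cdot 0 + 3 = 0 + 3 = 3$)
$Q{\left(\frac{0 + 6}{-3 + 2},-5 \right)} v{\left(94 \right)} = 3 i \sqrt{51}$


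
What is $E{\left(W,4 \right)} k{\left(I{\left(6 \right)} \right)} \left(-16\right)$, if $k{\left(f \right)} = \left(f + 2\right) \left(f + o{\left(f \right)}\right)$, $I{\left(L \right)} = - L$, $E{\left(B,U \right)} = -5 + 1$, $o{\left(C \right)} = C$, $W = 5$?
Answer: $3072$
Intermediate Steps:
$E{\left(B,U \right)} = -4$
$k{\left(f \right)} = 2 f \left(2 + f\right)$ ($k{\left(f \right)} = \left(f + 2\right) \left(f + f\right) = \left(2 + f\right) 2 f = 2 f \left(2 + f\right)$)
$E{\left(W,4 \right)} k{\left(I{\left(6 \right)} \right)} \left(-16\right) = - 4 \cdot 2 \left(\left(-1\right) 6\right) \left(2 - 6\right) \left(-16\right) = - 4 \cdot 2 \left(-6\right) \left(2 - 6\right) \left(-16\right) = - 4 \cdot 2 \left(-6\right) \left(-4\right) \left(-16\right) = - 4 \cdot 48 \left(-16\right) = \left(-4\right) \left(-768\right) = 3072$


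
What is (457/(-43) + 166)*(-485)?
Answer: -3240285/43 ≈ -75356.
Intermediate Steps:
(457/(-43) + 166)*(-485) = (457*(-1/43) + 166)*(-485) = (-457/43 + 166)*(-485) = (6681/43)*(-485) = -3240285/43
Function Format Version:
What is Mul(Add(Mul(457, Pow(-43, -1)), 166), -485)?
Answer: Rational(-3240285, 43) ≈ -75356.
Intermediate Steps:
Mul(Add(Mul(457, Pow(-43, -1)), 166), -485) = Mul(Add(Mul(457, Rational(-1, 43)), 166), -485) = Mul(Add(Rational(-457, 43), 166), -485) = Mul(Rational(6681, 43), -485) = Rational(-3240285, 43)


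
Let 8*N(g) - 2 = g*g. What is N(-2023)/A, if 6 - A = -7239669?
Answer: 1364177/19305800 ≈ 0.070662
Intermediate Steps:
A = 7239675 (A = 6 - 1*(-7239669) = 6 + 7239669 = 7239675)
N(g) = ¼ + g²/8 (N(g) = ¼ + (g*g)/8 = ¼ + g²/8)
N(-2023)/A = (¼ + (⅛)*(-2023)²)/7239675 = (¼ + (⅛)*4092529)*(1/7239675) = (¼ + 4092529/8)*(1/7239675) = (4092531/8)*(1/7239675) = 1364177/19305800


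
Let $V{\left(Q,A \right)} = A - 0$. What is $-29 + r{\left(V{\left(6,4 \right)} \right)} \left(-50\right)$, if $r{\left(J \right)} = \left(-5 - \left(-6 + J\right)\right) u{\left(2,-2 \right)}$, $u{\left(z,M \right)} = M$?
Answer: $-329$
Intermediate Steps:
$V{\left(Q,A \right)} = A$ ($V{\left(Q,A \right)} = A + 0 = A$)
$r{\left(J \right)} = -2 + 2 J$ ($r{\left(J \right)} = \left(-5 - \left(-6 + J\right)\right) \left(-2\right) = \left(1 - J\right) \left(-2\right) = -2 + 2 J$)
$-29 + r{\left(V{\left(6,4 \right)} \right)} \left(-50\right) = -29 + \left(-2 + 2 \cdot 4\right) \left(-50\right) = -29 + \left(-2 + 8\right) \left(-50\right) = -29 + 6 \left(-50\right) = -29 - 300 = -329$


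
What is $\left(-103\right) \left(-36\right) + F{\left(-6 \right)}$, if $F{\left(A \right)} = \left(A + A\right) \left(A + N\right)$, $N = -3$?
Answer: $3816$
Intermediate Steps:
$F{\left(A \right)} = 2 A \left(-3 + A\right)$ ($F{\left(A \right)} = \left(A + A\right) \left(A - 3\right) = 2 A \left(-3 + A\right)$)
$\left(-103\right) \left(-36\right) + F{\left(-6 \right)} = \left(-103\right) \left(-36\right) + 2 \left(-6\right) \left(-3 - 6\right) = 3708 + 2 \left(-6\right) \left(-9\right) = 3708 + 108 = 3816$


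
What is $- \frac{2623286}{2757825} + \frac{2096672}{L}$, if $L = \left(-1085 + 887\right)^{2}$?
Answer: $\frac{157761420946}{3003271425} \approx 52.53$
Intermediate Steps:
$L = 39204$ ($L = \left(-198\right)^{2} = 39204$)
$- \frac{2623286}{2757825} + \frac{2096672}{L} = - \frac{2623286}{2757825} + \frac{2096672}{39204} = \left(-2623286\right) \frac{1}{2757825} + 2096672 \cdot \frac{1}{39204} = - \frac{2623286}{2757825} + \frac{524168}{9801} = \frac{157761420946}{3003271425}$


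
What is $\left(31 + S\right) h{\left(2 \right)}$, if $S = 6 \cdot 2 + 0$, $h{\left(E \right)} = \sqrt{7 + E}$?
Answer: $129$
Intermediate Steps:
$S = 12$ ($S = 12 + 0 = 12$)
$\left(31 + S\right) h{\left(2 \right)} = \left(31 + 12\right) \sqrt{7 + 2} = 43 \sqrt{9} = 43 \cdot 3 = 129$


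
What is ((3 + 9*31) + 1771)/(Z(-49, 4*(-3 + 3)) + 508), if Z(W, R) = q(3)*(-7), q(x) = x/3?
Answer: 2053/501 ≈ 4.0978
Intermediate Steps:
q(x) = x/3 (q(x) = x*(1/3) = x/3)
Z(W, R) = -7 (Z(W, R) = ((1/3)*3)*(-7) = 1*(-7) = -7)
((3 + 9*31) + 1771)/(Z(-49, 4*(-3 + 3)) + 508) = ((3 + 9*31) + 1771)/(-7 + 508) = ((3 + 279) + 1771)/501 = (282 + 1771)*(1/501) = 2053*(1/501) = 2053/501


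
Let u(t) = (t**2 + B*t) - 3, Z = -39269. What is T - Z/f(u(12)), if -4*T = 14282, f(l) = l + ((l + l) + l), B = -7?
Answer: -774805/228 ≈ -3398.3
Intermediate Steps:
u(t) = -3 + t**2 - 7*t (u(t) = (t**2 - 7*t) - 3 = -3 + t**2 - 7*t)
f(l) = 4*l (f(l) = l + (2*l + l) = l + 3*l = 4*l)
T = -7141/2 (T = -1/4*14282 = -7141/2 ≈ -3570.5)
T - Z/f(u(12)) = -7141/2 - (-39269)/(4*(-3 + 12**2 - 7*12)) = -7141/2 - (-39269)/(4*(-3 + 144 - 84)) = -7141/2 - (-39269)/(4*57) = -7141/2 - (-39269)/228 = -7141/2 - 1*(-39269/228) = -7141/2 + 39269/228 = -774805/228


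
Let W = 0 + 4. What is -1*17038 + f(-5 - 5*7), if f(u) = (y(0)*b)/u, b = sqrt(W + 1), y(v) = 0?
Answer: -17038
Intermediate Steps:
W = 4
b = sqrt(5) (b = sqrt(4 + 1) = sqrt(5) ≈ 2.2361)
f(u) = 0 (f(u) = (0*sqrt(5))/u = 0/u = 0)
-1*17038 + f(-5 - 5*7) = -1*17038 + 0 = -17038 + 0 = -17038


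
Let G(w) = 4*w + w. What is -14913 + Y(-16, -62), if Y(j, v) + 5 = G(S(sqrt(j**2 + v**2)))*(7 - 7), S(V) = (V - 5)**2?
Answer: -14918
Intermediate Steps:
S(V) = (-5 + V)**2
G(w) = 5*w
Y(j, v) = -5 (Y(j, v) = -5 + (5*(-5 + sqrt(j**2 + v**2))**2)*(7 - 7) = -5 + (5*(-5 + sqrt(j**2 + v**2))**2)*0 = -5 + 0 = -5)
-14913 + Y(-16, -62) = -14913 - 5 = -14918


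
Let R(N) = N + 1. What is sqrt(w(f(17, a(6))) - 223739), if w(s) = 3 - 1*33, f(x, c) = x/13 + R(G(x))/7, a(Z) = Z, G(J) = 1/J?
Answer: I*sqrt(223769) ≈ 473.04*I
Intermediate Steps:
G(J) = 1/J
R(N) = 1 + N
f(x, c) = 1/7 + 1/(7*x) + x/13 (f(x, c) = x/13 + (1 + 1/x)/7 = x*(1/13) + (1 + 1/x)*(1/7) = x/13 + (1/7 + 1/(7*x)) = 1/7 + 1/(7*x) + x/13)
w(s) = -30 (w(s) = 3 - 33 = -30)
sqrt(w(f(17, a(6))) - 223739) = sqrt(-30 - 223739) = sqrt(-223769) = I*sqrt(223769)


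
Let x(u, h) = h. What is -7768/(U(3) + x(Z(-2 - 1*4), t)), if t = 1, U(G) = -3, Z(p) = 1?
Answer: 3884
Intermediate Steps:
-7768/(U(3) + x(Z(-2 - 1*4), t)) = -7768/(-3 + 1) = -7768/(-2) = -7768*(-½) = 3884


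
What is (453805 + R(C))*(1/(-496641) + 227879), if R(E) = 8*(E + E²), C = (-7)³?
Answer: 157566916813468814/496641 ≈ 3.1727e+11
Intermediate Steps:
C = -343
R(E) = 8*E + 8*E²
(453805 + R(C))*(1/(-496641) + 227879) = (453805 + 8*(-343)*(1 - 343))*(1/(-496641) + 227879) = (453805 + 8*(-343)*(-342))*(-1/496641 + 227879) = (453805 + 938448)*(113174054438/496641) = 1392253*(113174054438/496641) = 157566916813468814/496641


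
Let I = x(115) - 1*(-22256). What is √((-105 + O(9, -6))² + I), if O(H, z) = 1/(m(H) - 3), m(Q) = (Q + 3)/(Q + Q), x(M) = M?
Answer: √1640823/7 ≈ 182.99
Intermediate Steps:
m(Q) = (3 + Q)/(2*Q) (m(Q) = (3 + Q)/((2*Q)) = (3 + Q)*(1/(2*Q)) = (3 + Q)/(2*Q))
O(H, z) = 1/(-3 + (3 + H)/(2*H)) (O(H, z) = 1/((3 + H)/(2*H) - 3) = 1/(-3 + (3 + H)/(2*H)))
I = 22371 (I = 115 - 1*(-22256) = 115 + 22256 = 22371)
√((-105 + O(9, -6))² + I) = √((-105 - 2*9/(-3 + 5*9))² + 22371) = √((-105 - 2*9/(-3 + 45))² + 22371) = √((-105 - 2*9/42)² + 22371) = √((-105 - 2*9*1/42)² + 22371) = √((-105 - 3/7)² + 22371) = √((-738/7)² + 22371) = √(544644/49 + 22371) = √(1640823/49) = √1640823/7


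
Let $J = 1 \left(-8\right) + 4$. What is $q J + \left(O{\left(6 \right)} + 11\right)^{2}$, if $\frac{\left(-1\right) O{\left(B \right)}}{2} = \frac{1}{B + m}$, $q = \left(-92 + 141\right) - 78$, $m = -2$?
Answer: $\frac{905}{4} \approx 226.25$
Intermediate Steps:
$q = -29$ ($q = 49 - 78 = -29$)
$O{\left(B \right)} = - \frac{2}{-2 + B}$ ($O{\left(B \right)} = - \frac{2}{B - 2} = - \frac{2}{-2 + B}$)
$J = -4$ ($J = -8 + 4 = -4$)
$q J + \left(O{\left(6 \right)} + 11\right)^{2} = \left(-29\right) \left(-4\right) + \left(- \frac{2}{-2 + 6} + 11\right)^{2} = 116 + \left(- \frac{2}{4} + 11\right)^{2} = 116 + \left(\left(-2\right) \frac{1}{4} + 11\right)^{2} = 116 + \left(- \frac{1}{2} + 11\right)^{2} = 116 + \left(\frac{21}{2}\right)^{2} = 116 + \frac{441}{4} = \frac{905}{4}$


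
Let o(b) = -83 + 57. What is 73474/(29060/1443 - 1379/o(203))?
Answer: 212045964/211189 ≈ 1004.1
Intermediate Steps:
o(b) = -26
73474/(29060/1443 - 1379/o(203)) = 73474/(29060/1443 - 1379/(-26)) = 73474/(29060*(1/1443) - 1379*(-1/26)) = 73474/(29060/1443 + 1379/26) = 73474/(211189/2886) = 73474*(2886/211189) = 212045964/211189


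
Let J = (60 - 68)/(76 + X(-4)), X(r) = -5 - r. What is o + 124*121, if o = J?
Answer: 1125292/75 ≈ 15004.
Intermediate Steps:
J = -8/75 (J = (60 - 68)/(76 + (-5 - 1*(-4))) = -8/(76 + (-5 + 4)) = -8/(76 - 1) = -8/75 ≈ -0.10667)
o = -8/75 ≈ -0.10667
o + 124*121 = -8/75 + 124*121 = -8/75 + 15004 = 1125292/75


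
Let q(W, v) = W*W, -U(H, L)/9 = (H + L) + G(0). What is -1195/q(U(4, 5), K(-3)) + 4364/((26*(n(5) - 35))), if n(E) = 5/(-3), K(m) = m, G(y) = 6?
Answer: -2420194/521235 ≈ -4.6432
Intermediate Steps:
U(H, L) = -54 - 9*H - 9*L (U(H, L) = -9*((H + L) + 6) = -9*(6 + H + L) = -54 - 9*H - 9*L)
n(E) = -5/3 (n(E) = 5*(-⅓) = -5/3)
q(W, v) = W²
-1195/q(U(4, 5), K(-3)) + 4364/((26*(n(5) - 35))) = -1195/(-54 - 9*4 - 9*5)² + 4364/((26*(-5/3 - 35))) = -1195/(-54 - 36 - 45)² + 4364/((26*(-110/3))) = -1195/((-135)²) + 4364/(-2860/3) = -1195/18225 + 4364*(-3/2860) = -1195*1/18225 - 3273/715 = -239/3645 - 3273/715 = -2420194/521235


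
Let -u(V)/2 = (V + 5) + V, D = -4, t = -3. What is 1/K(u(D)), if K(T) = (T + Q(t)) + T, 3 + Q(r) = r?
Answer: ⅙ ≈ 0.16667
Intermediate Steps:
u(V) = -10 - 4*V (u(V) = -2*((V + 5) + V) = -2*((5 + V) + V) = -2*(5 + 2*V) = -10 - 4*V)
Q(r) = -3 + r
K(T) = -6 + 2*T (K(T) = (T + (-3 - 3)) + T = (T - 6) + T = (-6 + T) + T = -6 + 2*T)
1/K(u(D)) = 1/(-6 + 2*(-10 - 4*(-4))) = 1/(-6 + 2*(-10 + 16)) = 1/(-6 + 2*6) = 1/(-6 + 12) = 1/6 = ⅙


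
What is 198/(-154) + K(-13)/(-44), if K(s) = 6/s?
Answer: -2553/2002 ≈ -1.2752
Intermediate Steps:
198/(-154) + K(-13)/(-44) = 198/(-154) + (6/(-13))/(-44) = 198*(-1/154) + (6*(-1/13))*(-1/44) = -9/7 - 6/13*(-1/44) = -9/7 + 3/286 = -2553/2002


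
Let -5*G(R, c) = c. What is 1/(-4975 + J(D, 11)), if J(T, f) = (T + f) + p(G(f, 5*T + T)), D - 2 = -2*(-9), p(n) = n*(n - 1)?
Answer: -1/4344 ≈ -0.00023020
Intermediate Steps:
G(R, c) = -c/5
p(n) = n*(-1 + n)
D = 20 (D = 2 - 2*(-9) = 2 + 18 = 20)
J(T, f) = T + f - 6*T*(-1 - 6*T/5)/5 (J(T, f) = (T + f) + (-(5*T + T)/5)*(-1 - (5*T + T)/5) = (T + f) + (-6*T/5)*(-1 - 6*T/5) = (T + f) - 6*T*(-1 - 6*T/5)/5 = T + f - 6*T*(-1 - 6*T/5)/5)
1/(-4975 + J(D, 11)) = 1/(-4975 + (11 + (11/5)*20 + (36/25)*20²)) = 1/(-4975 + (11 + 44 + (36/25)*400)) = 1/(-4975 + (11 + 44 + 576)) = 1/(-4975 + 631) = 1/(-4344) = -1/4344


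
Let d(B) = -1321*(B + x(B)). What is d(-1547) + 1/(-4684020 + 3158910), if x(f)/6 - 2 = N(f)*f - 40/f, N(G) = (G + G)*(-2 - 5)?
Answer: 626552589563348024923/2359345170 ≈ 2.6556e+11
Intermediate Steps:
N(G) = -14*G (N(G) = (2*G)*(-7) = -14*G)
x(f) = 12 - 240/f - 84*f² (x(f) = 12 + 6*((-14*f)*f - 40/f) = 12 + 6*(-14*f² - 40/f) = 12 + 6*(-40/f - 14*f²) = 12 + (-240/f - 84*f²) = 12 - 240/f - 84*f²)
d(B) = -15852 - 1321*B + 110964*B² + 317040/B (d(B) = -1321*(B + (12 - 240/B - 84*B²)) = -1321*(12 + B - 240/B - 84*B²) = -15852 - 1321*B + 110964*B² + 317040/B)
d(-1547) + 1/(-4684020 + 3158910) = (-15852 - 1321*(-1547) + 110964*(-1547)² + 317040/(-1547)) + 1/(-4684020 + 3158910) = (-15852 + 2043587 + 110964*2393209 + 317040*(-1/1547)) + 1/(-1525110) = (-15852 + 2043587 + 265560043476 - 317040/1547) - 1/1525110 = 410824523846377/1547 - 1/1525110 = 626552589563348024923/2359345170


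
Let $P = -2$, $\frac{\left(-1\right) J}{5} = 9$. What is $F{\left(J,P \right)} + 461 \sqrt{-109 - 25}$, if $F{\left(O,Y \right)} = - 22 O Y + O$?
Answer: $-2025 + 461 i \sqrt{134} \approx -2025.0 + 5336.5 i$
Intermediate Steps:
$J = -45$ ($J = \left(-5\right) 9 = -45$)
$F{\left(O,Y \right)} = O - 22 O Y$ ($F{\left(O,Y \right)} = - 22 O Y + O = O - 22 O Y$)
$F{\left(J,P \right)} + 461 \sqrt{-109 - 25} = - 45 \left(1 - -44\right) + 461 \sqrt{-109 - 25} = - 45 \left(1 + 44\right) + 461 \sqrt{-134} = \left(-45\right) 45 + 461 i \sqrt{134} = -2025 + 461 i \sqrt{134}$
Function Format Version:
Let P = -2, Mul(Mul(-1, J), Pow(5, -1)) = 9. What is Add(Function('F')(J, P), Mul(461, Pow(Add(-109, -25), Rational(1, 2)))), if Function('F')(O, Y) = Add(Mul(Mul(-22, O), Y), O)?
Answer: Add(-2025, Mul(461, I, Pow(134, Rational(1, 2)))) ≈ Add(-2025.0, Mul(5336.5, I))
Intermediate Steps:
J = -45 (J = Mul(-5, 9) = -45)
Function('F')(O, Y) = Add(O, Mul(-22, O, Y)) (Function('F')(O, Y) = Add(Mul(-22, O, Y), O) = Add(O, Mul(-22, O, Y)))
Add(Function('F')(J, P), Mul(461, Pow(Add(-109, -25), Rational(1, 2)))) = Add(Mul(-45, Add(1, Mul(-22, -2))), Mul(461, Pow(Add(-109, -25), Rational(1, 2)))) = Add(Mul(-45, Add(1, 44)), Mul(461, Pow(-134, Rational(1, 2)))) = Add(Mul(-45, 45), Mul(461, Mul(I, Pow(134, Rational(1, 2))))) = Add(-2025, Mul(461, I, Pow(134, Rational(1, 2))))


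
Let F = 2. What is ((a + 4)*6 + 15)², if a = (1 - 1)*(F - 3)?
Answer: 1521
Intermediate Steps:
a = 0 (a = (1 - 1)*(2 - 3) = 0*(-1) = 0)
((a + 4)*6 + 15)² = ((0 + 4)*6 + 15)² = (4*6 + 15)² = (24 + 15)² = 39² = 1521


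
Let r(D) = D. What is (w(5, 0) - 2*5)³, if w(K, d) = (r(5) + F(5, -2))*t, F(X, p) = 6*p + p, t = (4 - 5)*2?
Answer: 512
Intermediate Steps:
t = -2 (t = -1*2 = -2)
F(X, p) = 7*p
w(K, d) = 18 (w(K, d) = (5 + 7*(-2))*(-2) = (5 - 14)*(-2) = -9*(-2) = 18)
(w(5, 0) - 2*5)³ = (18 - 2*5)³ = (18 - 10)³ = 8³ = 512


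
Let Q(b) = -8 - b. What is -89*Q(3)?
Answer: 979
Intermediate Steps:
-89*Q(3) = -89*(-8 - 1*3) = -89*(-8 - 3) = -89*(-11) = 979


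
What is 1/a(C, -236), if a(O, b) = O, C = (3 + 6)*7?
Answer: 1/63 ≈ 0.015873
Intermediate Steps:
C = 63 (C = 9*7 = 63)
1/a(C, -236) = 1/63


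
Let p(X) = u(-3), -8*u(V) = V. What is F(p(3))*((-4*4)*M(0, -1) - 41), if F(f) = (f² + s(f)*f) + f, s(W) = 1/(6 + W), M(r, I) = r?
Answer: -25625/1088 ≈ -23.552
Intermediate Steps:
u(V) = -V/8
p(X) = 3/8 (p(X) = -⅛*(-3) = 3/8)
F(f) = f + f² + f/(6 + f) (F(f) = (f² + f/(6 + f)) + f = f + f² + f/(6 + f))
F(p(3))*((-4*4)*M(0, -1) - 41) = (3*(1 + (1 + 3/8)*(6 + 3/8))/(8*(6 + 3/8)))*(-4*4*0 - 41) = (3*(1 + (11/8)*(51/8))/(8*(51/8)))*(-16*0 - 41) = ((3/8)*(8/51)*(1 + 561/64))*(0 - 41) = ((3/8)*(8/51)*(625/64))*(-41) = (625/1088)*(-41) = -25625/1088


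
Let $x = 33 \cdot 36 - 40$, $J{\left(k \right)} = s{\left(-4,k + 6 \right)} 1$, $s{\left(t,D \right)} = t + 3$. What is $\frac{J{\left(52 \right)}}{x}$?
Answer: $- \frac{1}{1148} \approx -0.00087108$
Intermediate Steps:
$s{\left(t,D \right)} = 3 + t$
$J{\left(k \right)} = -1$ ($J{\left(k \right)} = \left(3 - 4\right) 1 = \left(-1\right) 1 = -1$)
$x = 1148$ ($x = 1188 - 40 = 1148$)
$\frac{J{\left(52 \right)}}{x} = - \frac{1}{1148}$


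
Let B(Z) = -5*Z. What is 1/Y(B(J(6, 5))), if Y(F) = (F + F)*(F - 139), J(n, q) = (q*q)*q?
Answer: 1/955000 ≈ 1.0471e-6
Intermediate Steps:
J(n, q) = q³ (J(n, q) = q²*q = q³)
Y(F) = 2*F*(-139 + F) (Y(F) = (2*F)*(-139 + F) = 2*F*(-139 + F))
1/Y(B(J(6, 5))) = 1/(2*(-5*5³)*(-139 - 5*5³)) = 1/(2*(-5*125)*(-139 - 5*125)) = 1/(2*(-625)*(-139 - 625)) = 1/(2*(-625)*(-764)) = 1/955000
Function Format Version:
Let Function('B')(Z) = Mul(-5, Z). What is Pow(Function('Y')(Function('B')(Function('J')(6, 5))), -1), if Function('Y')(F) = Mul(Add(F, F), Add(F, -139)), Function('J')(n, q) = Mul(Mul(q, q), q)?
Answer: Rational(1, 955000) ≈ 1.0471e-6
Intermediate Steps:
Function('J')(n, q) = Pow(q, 3) (Function('J')(n, q) = Mul(Pow(q, 2), q) = Pow(q, 3))
Function('Y')(F) = Mul(2, F, Add(-139, F)) (Function('Y')(F) = Mul(Mul(2, F), Add(-139, F)) = Mul(2, F, Add(-139, F)))
Pow(Function('Y')(Function('B')(Function('J')(6, 5))), -1) = Pow(Mul(2, Mul(-5, Pow(5, 3)), Add(-139, Mul(-5, Pow(5, 3)))), -1) = Pow(Mul(2, Mul(-5, 125), Add(-139, Mul(-5, 125))), -1) = Pow(Mul(2, -625, Add(-139, -625)), -1) = Pow(Mul(2, -625, -764), -1) = Pow(955000, -1) = Rational(1, 955000)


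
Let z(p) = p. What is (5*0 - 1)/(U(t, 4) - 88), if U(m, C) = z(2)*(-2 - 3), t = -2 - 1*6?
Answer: 1/98 ≈ 0.010204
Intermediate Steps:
t = -8 (t = -2 - 6 = -8)
U(m, C) = -10 (U(m, C) = 2*(-2 - 3) = 2*(-5) = -10)
(5*0 - 1)/(U(t, 4) - 88) = (5*0 - 1)/(-10 - 88) = (0 - 1)/(-98) = -1*(-1/98) = 1/98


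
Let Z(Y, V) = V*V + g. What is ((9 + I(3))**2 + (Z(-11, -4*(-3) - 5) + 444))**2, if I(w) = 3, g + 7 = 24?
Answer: 427716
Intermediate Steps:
g = 17 (g = -7 + 24 = 17)
Z(Y, V) = 17 + V**2 (Z(Y, V) = V*V + 17 = V**2 + 17 = 17 + V**2)
((9 + I(3))**2 + (Z(-11, -4*(-3) - 5) + 444))**2 = ((9 + 3)**2 + ((17 + (-4*(-3) - 5)**2) + 444))**2 = (12**2 + ((17 + (12 - 5)**2) + 444))**2 = (144 + ((17 + 7**2) + 444))**2 = (144 + ((17 + 49) + 444))**2 = (144 + (66 + 444))**2 = (144 + 510)**2 = 654**2 = 427716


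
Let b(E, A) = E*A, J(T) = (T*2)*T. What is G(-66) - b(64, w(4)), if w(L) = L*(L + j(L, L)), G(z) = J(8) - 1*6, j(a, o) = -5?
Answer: 378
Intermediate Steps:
J(T) = 2*T² (J(T) = (2*T)*T = 2*T²)
G(z) = 122 (G(z) = 2*8² - 1*6 = 2*64 - 6 = 128 - 6 = 122)
w(L) = L*(-5 + L) (w(L) = L*(L - 5) = L*(-5 + L))
b(E, A) = A*E
G(-66) - b(64, w(4)) = 122 - 4*(-5 + 4)*64 = 122 - 4*(-1)*64 = 122 - (-4)*64 = 122 - 1*(-256) = 122 + 256 = 378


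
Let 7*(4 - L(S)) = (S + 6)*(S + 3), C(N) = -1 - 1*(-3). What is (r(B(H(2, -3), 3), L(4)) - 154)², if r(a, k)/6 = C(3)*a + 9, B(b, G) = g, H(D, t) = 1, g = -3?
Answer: 18496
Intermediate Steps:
C(N) = 2 (C(N) = -1 + 3 = 2)
B(b, G) = -3
L(S) = 4 - (3 + S)*(6 + S)/7 (L(S) = 4 - (S + 6)*(S + 3)/7 = 4 - (6 + S)*(3 + S)/7 = 4 - (3 + S)*(6 + S)/7)
r(a, k) = 54 + 12*a (r(a, k) = 6*(2*a + 9) = 6*(9 + 2*a) = 54 + 12*a)
(r(B(H(2, -3), 3), L(4)) - 154)² = ((54 + 12*(-3)) - 154)² = ((54 - 36) - 154)² = (18 - 154)² = (-136)² = 18496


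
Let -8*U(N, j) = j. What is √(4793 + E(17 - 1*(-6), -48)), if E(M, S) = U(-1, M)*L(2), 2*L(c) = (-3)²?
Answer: √76481/4 ≈ 69.138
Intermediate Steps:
U(N, j) = -j/8
L(c) = 9/2 (L(c) = (½)*(-3)² = (½)*9 = 9/2)
E(M, S) = -9*M/16 (E(M, S) = -M/8*(9/2) = -9*M/16)
√(4793 + E(17 - 1*(-6), -48)) = √(4793 - 9*(17 - 1*(-6))/16) = √(4793 - 9*(17 + 6)/16) = √(4793 - 9/16*23) = √(4793 - 207/16) = √(76481/16) = √76481/4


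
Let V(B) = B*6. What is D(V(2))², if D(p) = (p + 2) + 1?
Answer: 225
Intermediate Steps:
V(B) = 6*B
D(p) = 3 + p (D(p) = (2 + p) + 1 = 3 + p)
D(V(2))² = (3 + 6*2)² = (3 + 12)² = 15² = 225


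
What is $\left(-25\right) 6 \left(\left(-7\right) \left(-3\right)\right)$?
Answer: $-3150$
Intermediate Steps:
$\left(-25\right) 6 \left(\left(-7\right) \left(-3\right)\right) = \left(-150\right) 21 = -3150$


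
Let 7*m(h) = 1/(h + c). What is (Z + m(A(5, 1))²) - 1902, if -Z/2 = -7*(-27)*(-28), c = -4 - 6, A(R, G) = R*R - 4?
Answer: 51475579/5929 ≈ 8682.0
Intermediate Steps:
A(R, G) = -4 + R² (A(R, G) = R² - 4 = -4 + R²)
c = -10
m(h) = 1/(7*(-10 + h)) (m(h) = 1/(7*(h - 10)) = 1/(7*(-10 + h)))
Z = 10584 (Z = -2*(-7*(-27))*(-28) = -378*(-28) = -2*(-5292) = 10584)
(Z + m(A(5, 1))²) - 1902 = (10584 + (1/(7*(-10 + (-4 + 5²))))²) - 1902 = (10584 + (1/(7*(-10 + (-4 + 25))))²) - 1902 = (10584 + (1/(7*(-10 + 21)))²) - 1902 = (10584 + ((⅐)/11)²) - 1902 = (10584 + ((⅐)*(1/11))²) - 1902 = (10584 + (1/77)²) - 1902 = (10584 + 1/5929) - 1902 = 62752537/5929 - 1902 = 51475579/5929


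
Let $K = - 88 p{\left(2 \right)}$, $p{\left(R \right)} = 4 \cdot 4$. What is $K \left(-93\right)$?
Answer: $130944$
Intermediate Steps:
$p{\left(R \right)} = 16$
$K = -1408$ ($K = \left(-88\right) 16 = -1408$)
$K \left(-93\right) = \left(-1408\right) \left(-93\right) = 130944$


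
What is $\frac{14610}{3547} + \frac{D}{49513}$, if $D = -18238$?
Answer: $\frac{658694744}{175622611} \approx 3.7506$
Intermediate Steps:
$\frac{14610}{3547} + \frac{D}{49513} = \frac{14610}{3547} - \frac{18238}{49513} = \frac{658694744}{175622611}$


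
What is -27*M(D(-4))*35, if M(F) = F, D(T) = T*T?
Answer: -15120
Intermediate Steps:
D(T) = T²
-27*M(D(-4))*35 = -27*(-4)²*35 = -27*16*35 = -432*35 = -15120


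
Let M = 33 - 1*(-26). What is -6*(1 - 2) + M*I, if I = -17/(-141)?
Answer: 1849/141 ≈ 13.113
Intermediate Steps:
M = 59 (M = 33 + 26 = 59)
I = 17/141 (I = -17*(-1/141) = 17/141 ≈ 0.12057)
-6*(1 - 2) + M*I = -6*(1 - 2) + 59*(17/141) = -6*(-1) + 1003/141 = 6 + 1003/141 = 1849/141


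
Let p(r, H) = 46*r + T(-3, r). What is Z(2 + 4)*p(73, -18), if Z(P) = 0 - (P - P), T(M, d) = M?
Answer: 0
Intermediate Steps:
Z(P) = 0 (Z(P) = 0 - 1*0 = 0 + 0 = 0)
p(r, H) = -3 + 46*r (p(r, H) = 46*r - 3 = -3 + 46*r)
Z(2 + 4)*p(73, -18) = 0*(-3 + 46*73) = 0*(-3 + 3358) = 0*3355 = 0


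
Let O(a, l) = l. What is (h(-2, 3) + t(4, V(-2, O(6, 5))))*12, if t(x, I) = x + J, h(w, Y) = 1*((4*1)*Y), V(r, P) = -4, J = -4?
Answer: 144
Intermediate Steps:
h(w, Y) = 4*Y (h(w, Y) = 1*(4*Y) = 4*Y)
t(x, I) = -4 + x (t(x, I) = x - 4 = -4 + x)
(h(-2, 3) + t(4, V(-2, O(6, 5))))*12 = (4*3 + (-4 + 4))*12 = (12 + 0)*12 = 12*12 = 144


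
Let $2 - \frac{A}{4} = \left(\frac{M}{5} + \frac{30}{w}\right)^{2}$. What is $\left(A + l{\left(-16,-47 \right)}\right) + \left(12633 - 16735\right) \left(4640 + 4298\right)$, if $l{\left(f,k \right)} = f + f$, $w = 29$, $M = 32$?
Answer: $- \frac{770858940836}{21025} \approx -3.6664 \cdot 10^{7}$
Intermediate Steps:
$l{\left(f,k \right)} = 2 f$
$A = - \frac{4480136}{21025}$ ($A = 8 - 4 \left(\frac{32}{5} + \frac{30}{29}\right)^{2} = 8 - 4 \left(\frac{1078}{145}\right)^{2} = 8 - \frac{4648336}{21025} = - \frac{4480136}{21025} \approx -213.09$)
$\left(A + l{\left(-16,-47 \right)}\right) + \left(12633 - 16735\right) \left(4640 + 4298\right) = \left(- \frac{4480136}{21025} + 2 \left(-16\right)\right) + \left(12633 - 16735\right) \left(4640 + 4298\right) = \left(- \frac{4480136}{21025} - 32\right) - 36663676 = - \frac{5152936}{21025} - 36663676 = - \frac{770858940836}{21025}$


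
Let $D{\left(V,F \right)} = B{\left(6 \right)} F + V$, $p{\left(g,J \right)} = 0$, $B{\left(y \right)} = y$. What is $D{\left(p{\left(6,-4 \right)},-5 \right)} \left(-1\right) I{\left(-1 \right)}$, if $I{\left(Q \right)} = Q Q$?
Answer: $30$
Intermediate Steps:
$I{\left(Q \right)} = Q^{2}$
$D{\left(V,F \right)} = V + 6 F$ ($D{\left(V,F \right)} = 6 F + V = V + 6 F$)
$D{\left(p{\left(6,-4 \right)},-5 \right)} \left(-1\right) I{\left(-1 \right)} = \left(0 + 6 \left(-5\right)\right) \left(-1\right) \left(-1\right)^{2} = \left(0 - 30\right) \left(-1\right) 1 = \left(-30\right) \left(-1\right) 1 = 30 \cdot 1 = 30$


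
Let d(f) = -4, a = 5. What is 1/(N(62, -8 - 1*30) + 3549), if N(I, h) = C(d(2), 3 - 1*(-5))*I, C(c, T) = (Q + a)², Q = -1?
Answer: 1/4541 ≈ 0.00022022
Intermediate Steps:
C(c, T) = 16 (C(c, T) = (-1 + 5)² = 4² = 16)
N(I, h) = 16*I
1/(N(62, -8 - 1*30) + 3549) = 1/(16*62 + 3549) = 1/(992 + 3549) = 1/4541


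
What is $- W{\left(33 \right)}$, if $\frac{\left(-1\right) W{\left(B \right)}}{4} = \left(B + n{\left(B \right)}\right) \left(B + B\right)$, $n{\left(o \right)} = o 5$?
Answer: $52272$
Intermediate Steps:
$n{\left(o \right)} = 5 o$
$W{\left(B \right)} = - 48 B^{2}$ ($W{\left(B \right)} = - 4 \left(B + 5 B\right) \left(B + B\right) = - 4 \cdot 6 B 2 B = - 4 \cdot 12 B^{2} = - 48 B^{2}$)
$- W{\left(33 \right)} = - \left(-48\right) 33^{2} = - \left(-48\right) 1089 = \left(-1\right) \left(-52272\right) = 52272$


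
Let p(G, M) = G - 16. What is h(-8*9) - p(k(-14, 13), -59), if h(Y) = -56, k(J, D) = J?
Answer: -26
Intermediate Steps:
p(G, M) = -16 + G
h(-8*9) - p(k(-14, 13), -59) = -56 - (-16 - 14) = -56 - 1*(-30) = -56 + 30 = -26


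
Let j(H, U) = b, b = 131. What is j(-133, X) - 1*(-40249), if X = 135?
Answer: 40380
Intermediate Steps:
j(H, U) = 131
j(-133, X) - 1*(-40249) = 131 - 1*(-40249) = 131 + 40249 = 40380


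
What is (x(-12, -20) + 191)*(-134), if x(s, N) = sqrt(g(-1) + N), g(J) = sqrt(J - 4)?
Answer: -25594 - 134*sqrt(-20 + I*sqrt(5)) ≈ -25627.0 - 600.2*I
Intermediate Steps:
g(J) = sqrt(-4 + J)
x(s, N) = sqrt(N + I*sqrt(5)) (x(s, N) = sqrt(sqrt(-4 - 1) + N) = sqrt(sqrt(-5) + N) = sqrt(I*sqrt(5) + N) = sqrt(N + I*sqrt(5)))
(x(-12, -20) + 191)*(-134) = (sqrt(-20 + I*sqrt(5)) + 191)*(-134) = (191 + sqrt(-20 + I*sqrt(5)))*(-134) = -25594 - 134*sqrt(-20 + I*sqrt(5))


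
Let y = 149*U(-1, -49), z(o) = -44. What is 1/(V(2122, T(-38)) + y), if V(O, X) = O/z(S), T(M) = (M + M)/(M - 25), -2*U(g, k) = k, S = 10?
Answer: 11/39625 ≈ 0.00027760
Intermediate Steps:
U(g, k) = -k/2
T(M) = 2*M/(-25 + M) (T(M) = (2*M)/(-25 + M) = 2*M/(-25 + M))
V(O, X) = -O/44 (V(O, X) = O/(-44) = O*(-1/44) = -O/44)
y = 7301/2 (y = 149*(-1/2*(-49)) = 149*(49/2) = 7301/2 ≈ 3650.5)
1/(V(2122, T(-38)) + y) = 1/(-1/44*2122 + 7301/2) = 1/(-1061/22 + 7301/2) = 1/(39625/11) = 11/39625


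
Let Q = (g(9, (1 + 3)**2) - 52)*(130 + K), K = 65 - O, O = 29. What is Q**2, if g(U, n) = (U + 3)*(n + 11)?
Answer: 2038703104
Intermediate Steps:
K = 36 (K = 65 - 1*29 = 65 - 29 = 36)
g(U, n) = (3 + U)*(11 + n)
Q = 45152 (Q = ((33 + 3*(1 + 3)**2 + 11*9 + 9*(1 + 3)**2) - 52)*(130 + 36) = ((33 + 3*4**2 + 99 + 9*4**2) - 52)*166 = ((33 + 3*16 + 99 + 9*16) - 52)*166 = ((33 + 48 + 99 + 144) - 52)*166 = (324 - 52)*166 = 272*166 = 45152)
Q**2 = 45152**2 = 2038703104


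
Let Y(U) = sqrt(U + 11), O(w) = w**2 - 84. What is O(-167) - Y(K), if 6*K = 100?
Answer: 27805 - sqrt(249)/3 ≈ 27800.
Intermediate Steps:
O(w) = -84 + w**2
K = 50/3 (K = (1/6)*100 = 50/3 ≈ 16.667)
Y(U) = sqrt(11 + U)
O(-167) - Y(K) = (-84 + (-167)**2) - sqrt(11 + 50/3) = (-84 + 27889) - sqrt(83/3) = 27805 - sqrt(249)/3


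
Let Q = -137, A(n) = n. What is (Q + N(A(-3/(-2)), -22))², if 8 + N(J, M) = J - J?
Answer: 21025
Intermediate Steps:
N(J, M) = -8 (N(J, M) = -8 + (J - J) = -8 + 0 = -8)
(Q + N(A(-3/(-2)), -22))² = (-137 - 8)² = (-145)² = 21025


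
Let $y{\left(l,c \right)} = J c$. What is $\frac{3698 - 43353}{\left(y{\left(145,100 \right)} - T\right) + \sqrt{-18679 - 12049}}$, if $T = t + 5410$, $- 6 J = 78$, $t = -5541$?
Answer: $\frac{277585}{8367} + \frac{79310 i \sqrt{7682}}{1397289} \approx 33.176 + 4.9748 i$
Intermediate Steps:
$J = -13$ ($J = \left(- \frac{1}{6}\right) 78 = -13$)
$y{\left(l,c \right)} = - 13 c$
$T = -131$ ($T = -5541 + 5410 = -131$)
$\frac{3698 - 43353}{\left(y{\left(145,100 \right)} - T\right) + \sqrt{-18679 - 12049}} = \frac{3698 - 43353}{\left(\left(-13\right) 100 - -131\right) + \sqrt{-18679 - 12049}} = - \frac{39655}{\left(-1300 + 131\right) + \sqrt{-30728}} = - \frac{39655}{-1169 + 2 i \sqrt{7682}}$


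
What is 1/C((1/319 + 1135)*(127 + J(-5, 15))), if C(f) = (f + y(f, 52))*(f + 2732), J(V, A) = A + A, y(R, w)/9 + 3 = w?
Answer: 101761/3288941218300670 ≈ 3.0940e-11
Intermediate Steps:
y(R, w) = -27 + 9*w
J(V, A) = 2*A
C(f) = (441 + f)*(2732 + f) (C(f) = (f + (-27 + 9*52))*(f + 2732) = (f + (-27 + 468))*(2732 + f) = (f + 441)*(2732 + f) = (441 + f)*(2732 + f))
1/C((1/319 + 1135)*(127 + J(-5, 15))) = 1/(1204812 + ((1/319 + 1135)*(127 + 2*15))**2 + 3173*((1/319 + 1135)*(127 + 2*15))) = 1/(1204812 + ((1/319 + 1135)*(127 + 30))**2 + 3173*((1/319 + 1135)*(127 + 30))) = 1/(1204812 + ((362066/319)*157)**2 + 3173*((362066/319)*157)) = 1/(1204812 + (56844362/319)**2 + 3173*(56844362/319)) = 1/(1204812 + 3231281491187044/101761 + 180367160626/319) = 1/(3288941218300670/101761) = 101761/3288941218300670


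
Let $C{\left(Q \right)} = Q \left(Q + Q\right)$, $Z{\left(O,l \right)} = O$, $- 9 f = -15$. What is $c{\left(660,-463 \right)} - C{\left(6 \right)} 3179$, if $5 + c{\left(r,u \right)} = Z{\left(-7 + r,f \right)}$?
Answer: $-228240$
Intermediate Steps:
$f = \frac{5}{3}$ ($f = \left(- \frac{1}{9}\right) \left(-15\right) = \frac{5}{3} \approx 1.6667$)
$c{\left(r,u \right)} = -12 + r$ ($c{\left(r,u \right)} = -5 + \left(-7 + r\right) = -12 + r$)
$C{\left(Q \right)} = 2 Q^{2}$ ($C{\left(Q \right)} = Q 2 Q = 2 Q^{2}$)
$c{\left(660,-463 \right)} - C{\left(6 \right)} 3179 = \left(-12 + 660\right) - 2 \cdot 6^{2} \cdot 3179 = 648 - 2 \cdot 36 \cdot 3179 = 648 - 72 \cdot 3179 = 648 - 228888 = -228240$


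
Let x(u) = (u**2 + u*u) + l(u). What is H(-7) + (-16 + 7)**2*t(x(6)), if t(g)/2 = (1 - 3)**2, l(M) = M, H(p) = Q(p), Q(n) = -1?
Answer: 647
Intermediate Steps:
H(p) = -1
x(u) = u + 2*u**2 (x(u) = (u**2 + u*u) + u = (u**2 + u**2) + u = 2*u**2 + u = u + 2*u**2)
t(g) = 8 (t(g) = 2*(1 - 3)**2 = 2*(-2)**2 = 2*4 = 8)
H(-7) + (-16 + 7)**2*t(x(6)) = -1 + (-16 + 7)**2*8 = -1 + (-9)**2*8 = -1 + 81*8 = -1 + 648 = 647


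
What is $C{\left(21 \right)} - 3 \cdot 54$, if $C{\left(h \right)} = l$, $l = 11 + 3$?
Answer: $-148$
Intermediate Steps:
$l = 14$
$C{\left(h \right)} = 14$
$C{\left(21 \right)} - 3 \cdot 54 = 14 - 3 \cdot 54 = 14 - 162 = -148$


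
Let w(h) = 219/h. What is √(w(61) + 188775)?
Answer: 17*√2430606/61 ≈ 434.49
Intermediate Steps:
√(w(61) + 188775) = √(219/61 + 188775) = √(11515494/61) = 17*√2430606/61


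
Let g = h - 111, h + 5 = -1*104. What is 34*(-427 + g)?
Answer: -21998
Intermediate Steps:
h = -109 (h = -5 - 1*104 = -5 - 104 = -109)
g = -220 (g = -109 - 111 = -220)
34*(-427 + g) = 34*(-427 - 220) = 34*(-647) = -21998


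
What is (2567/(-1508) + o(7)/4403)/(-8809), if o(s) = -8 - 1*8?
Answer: 11326629/58489328716 ≈ 0.00019365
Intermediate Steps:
o(s) = -16 (o(s) = -8 - 8 = -16)
(2567/(-1508) + o(7)/4403)/(-8809) = (2567/(-1508) - 16/4403)/(-8809) = (2567*(-1/1508) - 16*1/4403)*(-1/8809) = (-2567/1508 - 16/4403)*(-1/8809) = -11326629/6639724*(-1/8809) = 11326629/58489328716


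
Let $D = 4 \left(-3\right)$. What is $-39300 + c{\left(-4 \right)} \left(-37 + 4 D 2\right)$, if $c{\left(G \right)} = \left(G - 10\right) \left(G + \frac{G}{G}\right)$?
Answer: $-44886$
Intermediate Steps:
$D = -12$
$c{\left(G \right)} = \left(1 + G\right) \left(-10 + G\right)$ ($c{\left(G \right)} = \left(-10 + G\right) \left(G + 1\right) = \left(-10 + G\right) \left(1 + G\right) = \left(1 + G\right) \left(-10 + G\right)$)
$-39300 + c{\left(-4 \right)} \left(-37 + 4 D 2\right) = -39300 + \left(-10 + \left(-4\right)^{2} - -36\right) \left(-37 + 4 \left(-12\right) 2\right) = -39300 + \left(-10 + 16 + 36\right) \left(-37 - 96\right) = -39300 + 42 \left(-37 - 96\right) = -39300 + 42 \left(-133\right) = -39300 - 5586 = -44886$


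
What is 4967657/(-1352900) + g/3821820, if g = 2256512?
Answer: -796632789547/258527013900 ≈ -3.0814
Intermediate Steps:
4967657/(-1352900) + g/3821820 = 4967657/(-1352900) + 2256512/3821820 = 4967657*(-1/1352900) + 2256512*(1/3821820) = -4967657/1352900 + 564128/955455 = -796632789547/258527013900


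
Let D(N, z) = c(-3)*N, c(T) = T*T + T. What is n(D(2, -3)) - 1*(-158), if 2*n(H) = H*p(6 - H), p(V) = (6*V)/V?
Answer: 194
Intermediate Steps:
c(T) = T + T**2 (c(T) = T**2 + T = T + T**2)
D(N, z) = 6*N (D(N, z) = (-3*(1 - 3))*N = (-3*(-2))*N = 6*N)
p(V) = 6
n(H) = 3*H (n(H) = (H*6)/2 = (6*H)/2 = 3*H)
n(D(2, -3)) - 1*(-158) = 3*(6*2) - 1*(-158) = 3*12 + 158 = 36 + 158 = 194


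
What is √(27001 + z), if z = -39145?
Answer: 4*I*√759 ≈ 110.2*I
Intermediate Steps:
√(27001 + z) = √(27001 - 39145) = √(-12144) = 4*I*√759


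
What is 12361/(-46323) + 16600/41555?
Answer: 51060089/384990453 ≈ 0.13263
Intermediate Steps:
12361/(-46323) + 16600/41555 = 12361*(-1/46323) + 16600*(1/41555) = -12361/46323 + 3320/8311 = 51060089/384990453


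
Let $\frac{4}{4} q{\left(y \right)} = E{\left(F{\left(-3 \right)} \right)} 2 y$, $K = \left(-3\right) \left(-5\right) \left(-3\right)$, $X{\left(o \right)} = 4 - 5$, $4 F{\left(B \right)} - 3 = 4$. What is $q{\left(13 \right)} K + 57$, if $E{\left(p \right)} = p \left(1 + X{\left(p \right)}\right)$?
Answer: $57$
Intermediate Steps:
$F{\left(B \right)} = \frac{7}{4}$ ($F{\left(B \right)} = \frac{3}{4} + \frac{1}{4} \cdot 4 = \frac{3}{4} + 1 = \frac{7}{4}$)
$X{\left(o \right)} = -1$
$E{\left(p \right)} = 0$ ($E{\left(p \right)} = p \left(1 - 1\right) = p 0 = 0$)
$K = -45$ ($K = 15 \left(-3\right) = -45$)
$q{\left(y \right)} = 0$ ($q{\left(y \right)} = 0 \cdot 2 y = 0 y = 0$)
$q{\left(13 \right)} K + 57 = 0 \left(-45\right) + 57 = 0 + 57 = 57$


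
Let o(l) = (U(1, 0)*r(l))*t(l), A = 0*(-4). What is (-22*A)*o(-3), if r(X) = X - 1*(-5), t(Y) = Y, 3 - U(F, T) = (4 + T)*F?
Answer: 0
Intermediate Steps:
U(F, T) = 3 - F*(4 + T) (U(F, T) = 3 - (4 + T)*F = 3 - F*(4 + T))
A = 0
r(X) = 5 + X (r(X) = X + 5 = 5 + X)
o(l) = l*(-5 - l) (o(l) = ((3 - 4*1 - 1*1*0)*(5 + l))*l = ((3 - 4 + 0)*(5 + l))*l = (-(5 + l))*l = (-5 - l)*l = l*(-5 - l))
(-22*A)*o(-3) = (-22*0)*(-1*(-3)*(5 - 3)) = 0*(-1*(-3)*2) = 0*6 = 0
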